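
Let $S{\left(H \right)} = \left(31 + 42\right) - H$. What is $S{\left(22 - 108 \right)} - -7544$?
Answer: $7703$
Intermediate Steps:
$S{\left(H \right)} = 73 - H$
$S{\left(22 - 108 \right)} - -7544 = \left(73 - \left(22 - 108\right)\right) - -7544 = \left(73 - -86\right) + 7544 = \left(73 + 86\right) + 7544 = 159 + 7544 = 7703$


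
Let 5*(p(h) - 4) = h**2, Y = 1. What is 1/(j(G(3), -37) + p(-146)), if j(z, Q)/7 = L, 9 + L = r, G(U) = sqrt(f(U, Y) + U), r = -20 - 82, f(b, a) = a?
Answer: 5/17451 ≈ 0.00028652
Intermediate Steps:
r = -102
G(U) = sqrt(1 + U)
p(h) = 4 + h**2/5
L = -111 (L = -9 - 102 = -111)
j(z, Q) = -777 (j(z, Q) = 7*(-111) = -777)
1/(j(G(3), -37) + p(-146)) = 1/(-777 + (4 + (1/5)*(-146)**2)) = 1/(-777 + (4 + (1/5)*21316)) = 1/(-777 + (4 + 21316/5)) = 1/(-777 + 21336/5) = 1/(17451/5) = 5/17451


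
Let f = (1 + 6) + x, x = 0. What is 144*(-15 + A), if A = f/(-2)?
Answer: -2664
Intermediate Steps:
f = 7 (f = (1 + 6) + 0 = 7 + 0 = 7)
A = -7/2 (A = 7/(-2) = 7*(-½) = -7/2 ≈ -3.5000)
144*(-15 + A) = 144*(-15 - 7/2) = 144*(-37/2) = -2664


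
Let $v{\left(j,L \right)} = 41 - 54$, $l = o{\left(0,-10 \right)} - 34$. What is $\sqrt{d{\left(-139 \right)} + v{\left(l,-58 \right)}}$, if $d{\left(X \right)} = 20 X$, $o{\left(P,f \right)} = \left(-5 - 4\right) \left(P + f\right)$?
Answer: $7 i \sqrt{57} \approx 52.849 i$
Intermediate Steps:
$o{\left(P,f \right)} = - 9 P - 9 f$ ($o{\left(P,f \right)} = - 9 \left(P + f\right) = - 9 P - 9 f$)
$l = 56$ ($l = \left(\left(-9\right) 0 - -90\right) - 34 = \left(0 + 90\right) - 34 = 90 - 34 = 56$)
$v{\left(j,L \right)} = -13$
$\sqrt{d{\left(-139 \right)} + v{\left(l,-58 \right)}} = \sqrt{20 \left(-139\right) - 13} = \sqrt{-2780 - 13} = \sqrt{-2793} = 7 i \sqrt{57}$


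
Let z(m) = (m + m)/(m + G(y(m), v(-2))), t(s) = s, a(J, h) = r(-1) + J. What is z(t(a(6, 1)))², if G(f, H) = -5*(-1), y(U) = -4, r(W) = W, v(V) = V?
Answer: 1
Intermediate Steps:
a(J, h) = -1 + J
G(f, H) = 5
z(m) = 2*m/(5 + m) (z(m) = (m + m)/(m + 5) = (2*m)/(5 + m) = 2*m/(5 + m))
z(t(a(6, 1)))² = (2*(-1 + 6)/(5 + (-1 + 6)))² = (2*5/(5 + 5))² = (2*5/10)² = (2*5*(⅒))² = 1² = 1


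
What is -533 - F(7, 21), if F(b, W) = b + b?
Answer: -547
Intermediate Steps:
F(b, W) = 2*b
-533 - F(7, 21) = -533 - 2*7 = -533 - 1*14 = -533 - 14 = -547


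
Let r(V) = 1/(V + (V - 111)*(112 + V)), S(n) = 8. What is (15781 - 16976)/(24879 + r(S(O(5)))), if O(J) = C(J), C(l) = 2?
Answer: -14760640/307305407 ≈ -0.048032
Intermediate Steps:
O(J) = 2
r(V) = 1/(V + (-111 + V)*(112 + V))
(15781 - 16976)/(24879 + r(S(O(5)))) = (15781 - 16976)/(24879 + 1/(-12432 + 8**2 + 2*8)) = -1195/(24879 + 1/(-12432 + 64 + 16)) = -1195/(24879 + 1/(-12352)) = -1195/(24879 - 1/12352) = -1195/307305407/12352 = -1195*12352/307305407 = -14760640/307305407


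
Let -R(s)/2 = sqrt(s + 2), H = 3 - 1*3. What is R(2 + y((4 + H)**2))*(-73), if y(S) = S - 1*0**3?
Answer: 292*sqrt(5) ≈ 652.93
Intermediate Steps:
H = 0 (H = 3 - 3 = 0)
y(S) = S (y(S) = S - 1*0 = S + 0 = S)
R(s) = -2*sqrt(2 + s) (R(s) = -2*sqrt(s + 2) = -2*sqrt(2 + s))
R(2 + y((4 + H)**2))*(-73) = -2*sqrt(2 + (2 + (4 + 0)**2))*(-73) = -2*sqrt(2 + (2 + 4**2))*(-73) = -2*sqrt(2 + (2 + 16))*(-73) = -2*sqrt(2 + 18)*(-73) = -4*sqrt(5)*(-73) = 292*sqrt(5)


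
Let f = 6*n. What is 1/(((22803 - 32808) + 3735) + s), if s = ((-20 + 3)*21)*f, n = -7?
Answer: 1/8724 ≈ 0.00011463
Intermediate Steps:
f = -42 (f = 6*(-7) = -42)
s = 14994 (s = ((-20 + 3)*21)*(-42) = -17*21*(-42) = -357*(-42) = 14994)
1/(((22803 - 32808) + 3735) + s) = 1/(((22803 - 32808) + 3735) + 14994) = 1/((-10005 + 3735) + 14994) = 1/(-6270 + 14994) = 1/8724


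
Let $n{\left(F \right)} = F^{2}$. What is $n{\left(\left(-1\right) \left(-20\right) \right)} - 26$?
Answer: $374$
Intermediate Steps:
$n{\left(\left(-1\right) \left(-20\right) \right)} - 26 = \left(\left(-1\right) \left(-20\right)\right)^{2} - 26 = 20^{2} - 26 = 400 - 26 = 374$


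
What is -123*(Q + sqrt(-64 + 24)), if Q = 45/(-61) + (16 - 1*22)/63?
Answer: 43747/427 - 246*I*sqrt(10) ≈ 102.45 - 777.92*I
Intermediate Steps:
Q = -1067/1281 (Q = 45*(-1/61) + (16 - 22)*(1/63) = -45/61 - 6*1/63 = -45/61 - 2/21 = -1067/1281 ≈ -0.83294)
-123*(Q + sqrt(-64 + 24)) = -123*(-1067/1281 + sqrt(-64 + 24)) = -123*(-1067/1281 + sqrt(-40)) = -123*(-1067/1281 + 2*I*sqrt(10)) = 43747/427 - 246*I*sqrt(10)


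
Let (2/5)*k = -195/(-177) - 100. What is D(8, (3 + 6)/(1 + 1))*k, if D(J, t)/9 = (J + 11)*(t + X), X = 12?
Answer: -164634525/236 ≈ -6.9760e+5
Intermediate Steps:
D(J, t) = 9*(11 + J)*(12 + t) (D(J, t) = 9*((J + 11)*(t + 12)) = 9*((11 + J)*(12 + t)) = 9*(11 + J)*(12 + t))
k = -29175/118 (k = 5*(-195/(-177) - 100)/2 = 5*(-195*(-1/177) - 100)/2 = 5*(65/59 - 100)/2 = (5/2)*(-5835/59) = -29175/118 ≈ -247.25)
D(8, (3 + 6)/(1 + 1))*k = (1188 + 99*((3 + 6)/(1 + 1)) + 108*8 + 9*8*((3 + 6)/(1 + 1)))*(-29175/118) = (1188 + 99*(9/2) + 864 + 9*8*(9/2))*(-29175/118) = (1188 + 891/2 + 864 + 324)*(-29175/118) = (5643/2)*(-29175/118) = -164634525/236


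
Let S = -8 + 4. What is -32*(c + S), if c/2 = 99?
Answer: -6208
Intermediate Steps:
S = -4
c = 198 (c = 2*99 = 198)
-32*(c + S) = -32*(198 - 4) = -32*194 = -6208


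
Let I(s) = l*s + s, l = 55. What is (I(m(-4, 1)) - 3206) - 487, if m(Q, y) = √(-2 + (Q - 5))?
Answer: -3693 + 56*I*√11 ≈ -3693.0 + 185.73*I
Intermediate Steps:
m(Q, y) = √(-7 + Q) (m(Q, y) = √(-2 + (-5 + Q)) = √(-7 + Q))
I(s) = 56*s (I(s) = 55*s + s = 56*s)
(I(m(-4, 1)) - 3206) - 487 = (56*√(-7 - 4) - 3206) - 487 = (56*√(-11) - 3206) - 487 = (56*(I*√11) - 3206) - 487 = (56*I*√11 - 3206) - 487 = (-3206 + 56*I*√11) - 487 = -3693 + 56*I*√11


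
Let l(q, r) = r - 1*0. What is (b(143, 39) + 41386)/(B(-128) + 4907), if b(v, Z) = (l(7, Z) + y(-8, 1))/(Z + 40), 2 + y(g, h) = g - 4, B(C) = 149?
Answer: 3269519/399424 ≈ 8.1856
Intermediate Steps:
y(g, h) = -6 + g (y(g, h) = -2 + (g - 4) = -2 + (-4 + g) = -6 + g)
l(q, r) = r (l(q, r) = r + 0 = r)
b(v, Z) = (-14 + Z)/(40 + Z) (b(v, Z) = (Z + (-6 - 8))/(Z + 40) = (Z - 14)/(40 + Z) = (-14 + Z)/(40 + Z))
(b(143, 39) + 41386)/(B(-128) + 4907) = ((-14 + 39)/(40 + 39) + 41386)/(149 + 4907) = (25/79 + 41386)/5056 = ((1/79)*25 + 41386)*(1/5056) = (25/79 + 41386)*(1/5056) = (3269519/79)*(1/5056) = 3269519/399424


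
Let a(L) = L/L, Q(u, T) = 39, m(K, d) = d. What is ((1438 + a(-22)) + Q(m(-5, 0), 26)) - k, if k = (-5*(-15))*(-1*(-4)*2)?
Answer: 878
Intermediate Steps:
a(L) = 1
k = 600 (k = 75*(4*2) = 75*8 = 600)
((1438 + a(-22)) + Q(m(-5, 0), 26)) - k = ((1438 + 1) + 39) - 1*600 = (1439 + 39) - 600 = 1478 - 600 = 878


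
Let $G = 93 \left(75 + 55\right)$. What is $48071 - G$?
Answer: $35981$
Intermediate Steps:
$G = 12090$ ($G = 93 \cdot 130 = 12090$)
$48071 - G = 48071 - 12090 = 35981$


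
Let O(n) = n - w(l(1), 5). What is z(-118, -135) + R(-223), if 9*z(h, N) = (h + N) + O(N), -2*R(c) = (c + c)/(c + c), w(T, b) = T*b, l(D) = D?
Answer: -265/6 ≈ -44.167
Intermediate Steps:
R(c) = -½ (R(c) = -(c + c)/(2*(c + c)) = -2*c/(2*(2*c)) = -2*c*1/(2*c)/2 = -½*1 = -½)
O(n) = -5 + n (O(n) = n - 5 = -5 + n)
z(h, N) = -5/9 + h/9 + 2*N/9 (z(h, N) = ((h + N) + (-5 + N))/9 = ((N + h) + (-5 + N))/9 = (-5 + h + 2*N)/9 = -5/9 + h/9 + 2*N/9)
z(-118, -135) + R(-223) = (-5/9 + (⅑)*(-118) + (2/9)*(-135)) - ½ = (-5/9 - 118/9 - 30) - ½ = -131/3 - ½ = -265/6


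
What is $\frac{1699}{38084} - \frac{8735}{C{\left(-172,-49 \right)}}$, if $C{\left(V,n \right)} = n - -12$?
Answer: $\frac{332726603}{1409108} \approx 236.13$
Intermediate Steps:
$C{\left(V,n \right)} = 12 + n$ ($C{\left(V,n \right)} = n + 12 = 12 + n$)
$\frac{1699}{38084} - \frac{8735}{C{\left(-172,-49 \right)}} = \frac{1699}{38084} - \frac{8735}{12 - 49} = 1699 \cdot \frac{1}{38084} - \frac{8735}{-37} = \frac{1699}{38084} - - \frac{8735}{37} = \frac{1699}{38084} + \frac{8735}{37} = \frac{332726603}{1409108}$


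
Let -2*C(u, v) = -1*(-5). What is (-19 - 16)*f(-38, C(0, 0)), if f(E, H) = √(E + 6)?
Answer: -140*I*√2 ≈ -197.99*I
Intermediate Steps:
C(u, v) = -5/2 (C(u, v) = -(-1)*(-5)/2 = -½*5 = -5/2)
f(E, H) = √(6 + E)
(-19 - 16)*f(-38, C(0, 0)) = (-19 - 16)*√(6 - 38) = -140*I*√2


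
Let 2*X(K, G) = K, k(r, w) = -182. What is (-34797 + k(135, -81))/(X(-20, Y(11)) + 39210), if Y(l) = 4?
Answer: -4997/5600 ≈ -0.89232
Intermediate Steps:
X(K, G) = K/2
(-34797 + k(135, -81))/(X(-20, Y(11)) + 39210) = (-34797 - 182)/((½)*(-20) + 39210) = -34979/(-10 + 39210) = -34979/39200 = -34979*1/39200 = -4997/5600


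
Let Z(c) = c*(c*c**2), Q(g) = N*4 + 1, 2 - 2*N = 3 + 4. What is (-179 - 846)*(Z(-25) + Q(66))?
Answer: -400381400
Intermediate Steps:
N = -5/2 (N = 1 - (3 + 4)/2 = 1 - 1/2*7 = 1 - 7/2 = -5/2 ≈ -2.5000)
Q(g) = -9 (Q(g) = -5/2*4 + 1 = -10 + 1 = -9)
Z(c) = c**4 (Z(c) = c*c**3 = c**4)
(-179 - 846)*(Z(-25) + Q(66)) = (-179 - 846)*((-25)**4 - 9) = -1025*(390625 - 9) = -1025*390616 = -400381400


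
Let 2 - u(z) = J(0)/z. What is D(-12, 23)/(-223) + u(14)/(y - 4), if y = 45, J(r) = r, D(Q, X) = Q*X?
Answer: 11762/9143 ≈ 1.2864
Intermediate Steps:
u(z) = 2 (u(z) = 2 - 0/z = 2 - 1*0 = 2 + 0 = 2)
D(-12, 23)/(-223) + u(14)/(y - 4) = -12*23/(-223) + 2/(45 - 4) = -276*(-1/223) + 2/41 = 276/223 + 2*(1/41) = 276/223 + 2/41 = 11762/9143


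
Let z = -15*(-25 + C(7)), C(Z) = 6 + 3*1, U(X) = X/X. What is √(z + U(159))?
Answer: √241 ≈ 15.524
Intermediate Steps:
U(X) = 1
C(Z) = 9 (C(Z) = 6 + 3 = 9)
z = 240 (z = -15*(-25 + 9) = -15*(-16) = 240)
√(z + U(159)) = √(240 + 1) = √241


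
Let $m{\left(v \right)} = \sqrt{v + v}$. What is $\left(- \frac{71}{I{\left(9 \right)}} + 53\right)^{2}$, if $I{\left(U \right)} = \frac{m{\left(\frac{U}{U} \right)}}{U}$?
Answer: $\frac{413939}{2} - 33867 \sqrt{2} \approx 1.5907 \cdot 10^{5}$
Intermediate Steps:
$m{\left(v \right)} = \sqrt{2} \sqrt{v}$ ($m{\left(v \right)} = \sqrt{2 v} = \sqrt{2} \sqrt{v}$)
$I{\left(U \right)} = \frac{\sqrt{2}}{U}$ ($I{\left(U \right)} = \frac{\sqrt{2} \sqrt{\frac{U}{U}}}{U} = \frac{\sqrt{2} \sqrt{1}}{U} = \frac{\sqrt{2} \cdot 1}{U} = \frac{\sqrt{2}}{U}$)
$\left(- \frac{71}{I{\left(9 \right)}} + 53\right)^{2} = \left(- \frac{71}{\sqrt{2} \cdot \frac{1}{9}} + 53\right)^{2} = \left(- \frac{71}{\frac{1}{9} \sqrt{2}} + 53\right)^{2} = \left(- 71 \frac{9 \sqrt{2}}{2} + 53\right)^{2} = \left(- \frac{639 \sqrt{2}}{2} + 53\right)^{2} = \left(53 - \frac{639 \sqrt{2}}{2}\right)^{2}$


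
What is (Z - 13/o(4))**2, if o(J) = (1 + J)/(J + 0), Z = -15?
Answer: 16129/25 ≈ 645.16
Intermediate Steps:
o(J) = (1 + J)/J
(Z - 13/o(4))**2 = (-15 - 13*4/(1 + 4))**2 = (-15 - 13/((1/4)*5))**2 = (-15 - 13/5/4)**2 = (-15 - 13*4/5)**2 = (-15 - 52/5)**2 = (-127/5)**2 = 16129/25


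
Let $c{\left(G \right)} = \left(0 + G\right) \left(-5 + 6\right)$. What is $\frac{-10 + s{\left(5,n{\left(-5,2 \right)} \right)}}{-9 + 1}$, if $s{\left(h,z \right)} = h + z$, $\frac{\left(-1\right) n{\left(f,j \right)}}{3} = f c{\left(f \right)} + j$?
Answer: $\frac{43}{4} \approx 10.75$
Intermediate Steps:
$c{\left(G \right)} = G$ ($c{\left(G \right)} = G 1 = G$)
$n{\left(f,j \right)} = - 3 j - 3 f^{2}$ ($n{\left(f,j \right)} = - 3 \left(f f + j\right) = - 3 \left(f^{2} + j\right) = - 3 \left(j + f^{2}\right) = - 3 j - 3 f^{2}$)
$\frac{-10 + s{\left(5,n{\left(-5,2 \right)} \right)}}{-9 + 1} = \frac{-10 + \left(5 - \left(6 + 3 \left(-5\right)^{2}\right)\right)}{-9 + 1} = \frac{-10 + \left(5 - 81\right)}{-8} = \left(-10 + \left(5 - 81\right)\right) \left(- \frac{1}{8}\right) = \left(-10 - 76\right) \left(- \frac{1}{8}\right) = \left(-86\right) \left(- \frac{1}{8}\right) = \frac{43}{4}$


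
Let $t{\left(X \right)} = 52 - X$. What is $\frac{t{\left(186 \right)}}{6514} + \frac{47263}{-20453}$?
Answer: $- \frac{155305942}{66615421} \approx -2.3314$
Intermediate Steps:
$\frac{t{\left(186 \right)}}{6514} + \frac{47263}{-20453} = \frac{52 - 186}{6514} + \frac{47263}{-20453} = \left(52 - 186\right) \frac{1}{6514} + 47263 \left(- \frac{1}{20453}\right) = \left(-134\right) \frac{1}{6514} - \frac{47263}{20453} = - \frac{67}{3257} - \frac{47263}{20453} = - \frac{155305942}{66615421}$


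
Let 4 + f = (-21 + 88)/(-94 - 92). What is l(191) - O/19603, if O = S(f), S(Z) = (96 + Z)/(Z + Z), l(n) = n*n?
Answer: 1159952300791/31796066 ≈ 36481.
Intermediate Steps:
l(n) = n²
f = -811/186 (f = -4 + (-21 + 88)/(-94 - 92) = -4 + 67/(-186) = -4 + 67*(-1/186) = -4 - 67/186 = -811/186 ≈ -4.3602)
S(Z) = (96 + Z)/(2*Z) (S(Z) = (96 + Z)/((2*Z)) = (96 + Z)*(1/(2*Z)) = (96 + Z)/(2*Z))
O = -17045/1622 (O = (96 - 811/186)/(2*(-811/186)) = (½)*(-186/811)*(17045/186) = -17045/1622 ≈ -10.509)
l(191) - O/19603 = 191² - (-17045)/(1622*19603) = 36481 - (-17045)/(1622*19603) = 36481 - 1*(-17045/31796066) = 36481 + 17045/31796066 = 1159952300791/31796066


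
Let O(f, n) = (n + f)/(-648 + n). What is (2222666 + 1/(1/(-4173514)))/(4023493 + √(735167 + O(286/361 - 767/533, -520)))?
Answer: -135693981062988900352/279859711343600008883 + 148264448*√38038806829377357/279859711343600008883 ≈ -0.48476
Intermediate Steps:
O(f, n) = (f + n)/(-648 + n)
(2222666 + 1/(1/(-4173514)))/(4023493 + √(735167 + O(286/361 - 767/533, -520))) = (2222666 + 1/(1/(-4173514)))/(4023493 + √(735167 + ((286/361 - 767/533) - 520)/(-648 - 520))) = (2222666 + 1/(-1/4173514))/(4023493 + √(735167 + ((286*(1/361) - 767*1/533) - 520)/(-1168))) = (2222666 - 4173514)/(4023493 + √(735167 - ((286/361 - 59/41) - 520)/1168)) = -1950848/(4023493 + √(735167 - (-9573/14801 - 520)/1168)) = -1950848/(4023493 + √(735167 - 1/1168*(-7706093/14801))) = -1950848/(4023493 + √(735167 + 7706093/17287568)) = -1950848/(4023493 + √(12709257209949/17287568)) = -1950848/(4023493 + √38038806829377357/227468)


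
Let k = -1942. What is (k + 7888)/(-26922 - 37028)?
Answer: -2973/31975 ≈ -0.092979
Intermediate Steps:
(k + 7888)/(-26922 - 37028) = (-1942 + 7888)/(-26922 - 37028) = 5946/(-63950) = 5946*(-1/63950) = -2973/31975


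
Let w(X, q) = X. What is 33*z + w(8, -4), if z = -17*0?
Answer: 8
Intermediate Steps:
z = 0
33*z + w(8, -4) = 33*0 + 8 = 0 + 8 = 8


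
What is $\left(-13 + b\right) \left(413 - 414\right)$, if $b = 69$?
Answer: $-56$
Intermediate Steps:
$\left(-13 + b\right) \left(413 - 414\right) = \left(-13 + 69\right) \left(413 - 414\right) = 56 \left(-1\right) = -56$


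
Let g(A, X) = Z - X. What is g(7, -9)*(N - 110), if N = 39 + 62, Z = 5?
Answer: -126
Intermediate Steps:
g(A, X) = 5 - X
N = 101
g(7, -9)*(N - 110) = (5 - 1*(-9))*(101 - 110) = (5 + 9)*(-9) = 14*(-9) = -126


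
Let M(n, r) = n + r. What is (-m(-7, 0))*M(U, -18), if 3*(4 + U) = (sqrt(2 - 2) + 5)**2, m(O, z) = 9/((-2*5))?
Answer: -123/10 ≈ -12.300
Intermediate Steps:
m(O, z) = -9/10 (m(O, z) = 9/(-10) = 9*(-1/10) = -9/10)
U = 13/3 (U = -4 + (sqrt(2 - 2) + 5)**2/3 = -4 + (sqrt(0) + 5)**2/3 = -4 + (0 + 5)**2/3 = -4 + (1/3)*5**2 = -4 + (1/3)*25 = -4 + 25/3 = 13/3 ≈ 4.3333)
(-m(-7, 0))*M(U, -18) = (-1*(-9/10))*(13/3 - 18) = (9/10)*(-41/3) = -123/10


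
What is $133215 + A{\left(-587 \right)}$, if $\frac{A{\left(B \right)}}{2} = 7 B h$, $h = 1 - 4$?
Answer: $157869$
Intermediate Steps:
$h = -3$ ($h = 1 - 4 = -3$)
$A{\left(B \right)} = - 42 B$ ($A{\left(B \right)} = 2 \cdot 7 B \left(-3\right) = 2 \left(- 21 B\right) = - 42 B$)
$133215 + A{\left(-587 \right)} = 133215 - -24654 = 133215 + 24654 = 157869$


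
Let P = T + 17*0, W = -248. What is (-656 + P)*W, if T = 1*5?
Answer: 161448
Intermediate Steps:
T = 5
P = 5 (P = 5 + 17*0 = 5 + 0 = 5)
(-656 + P)*W = (-656 + 5)*(-248) = -651*(-248) = 161448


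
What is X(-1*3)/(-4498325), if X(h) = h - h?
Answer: 0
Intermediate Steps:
X(h) = 0
X(-1*3)/(-4498325) = 0/(-4498325) = 0*(-1/4498325) = 0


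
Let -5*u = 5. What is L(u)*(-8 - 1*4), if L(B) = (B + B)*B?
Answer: -24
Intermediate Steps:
u = -1 (u = -⅕*5 = -1)
L(B) = 2*B² (L(B) = (2*B)*B = 2*B²)
L(u)*(-8 - 1*4) = (2*(-1)²)*(-8 - 1*4) = (2*1)*(-8 - 4) = 2*(-12) = -24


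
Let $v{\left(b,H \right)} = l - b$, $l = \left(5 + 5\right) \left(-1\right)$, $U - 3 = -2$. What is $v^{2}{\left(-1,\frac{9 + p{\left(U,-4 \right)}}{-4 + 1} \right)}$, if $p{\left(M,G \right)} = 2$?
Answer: $81$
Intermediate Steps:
$U = 1$ ($U = 3 - 2 = 1$)
$l = -10$ ($l = 10 \left(-1\right) = -10$)
$v{\left(b,H \right)} = -10 - b$
$v^{2}{\left(-1,\frac{9 + p{\left(U,-4 \right)}}{-4 + 1} \right)} = \left(-10 - -1\right)^{2} = \left(-10 + 1\right)^{2} = \left(-9\right)^{2} = 81$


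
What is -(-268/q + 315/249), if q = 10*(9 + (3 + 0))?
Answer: 2411/2490 ≈ 0.96827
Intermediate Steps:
q = 120 (q = 10*(9 + 3) = 10*12 = 120)
-(-268/q + 315/249) = -(-268/120 + 315/249) = -(-268*1/120 + 315*(1/249)) = -(-67/30 + 105/83) = -1*(-2411/2490) = 2411/2490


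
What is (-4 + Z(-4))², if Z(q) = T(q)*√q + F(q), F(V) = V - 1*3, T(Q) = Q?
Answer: 57 + 176*I ≈ 57.0 + 176.0*I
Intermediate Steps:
F(V) = -3 + V (F(V) = V - 3 = -3 + V)
Z(q) = -3 + q + q^(3/2) (Z(q) = q*√q + (-3 + q) = q^(3/2) + (-3 + q) = -3 + q + q^(3/2))
(-4 + Z(-4))² = (-4 + (-3 - 4 + (-4)^(3/2)))² = (-4 + (-3 - 4 - 8*I))² = (-4 + (-7 - 8*I))² = (-11 - 8*I)²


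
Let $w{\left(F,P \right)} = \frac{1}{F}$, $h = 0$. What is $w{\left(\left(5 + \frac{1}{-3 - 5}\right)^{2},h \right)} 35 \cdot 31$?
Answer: $\frac{69440}{1521} \approx 45.654$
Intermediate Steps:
$w{\left(\left(5 + \frac{1}{-3 - 5}\right)^{2},h \right)} 35 \cdot 31 = \frac{1}{\left(5 + \frac{1}{-3 - 5}\right)^{2}} \cdot 35 \cdot 31 = \frac{1}{\left(5 + \frac{1}{-8}\right)^{2}} \cdot 35 \cdot 31 = \frac{1}{\left(5 - \frac{1}{8}\right)^{2}} \cdot 35 \cdot 31 = \frac{1}{\left(\frac{39}{8}\right)^{2}} \cdot 35 \cdot 31 = \frac{1}{\frac{1521}{64}} \cdot 35 \cdot 31 = \frac{64}{1521} \cdot 35 \cdot 31 = \frac{2240}{1521} \cdot 31 = \frac{69440}{1521}$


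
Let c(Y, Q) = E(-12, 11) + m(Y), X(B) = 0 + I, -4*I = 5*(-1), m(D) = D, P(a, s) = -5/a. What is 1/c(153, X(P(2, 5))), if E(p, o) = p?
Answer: 1/141 ≈ 0.0070922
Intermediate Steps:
I = 5/4 (I = -5*(-1)/4 = -¼*(-5) = 5/4 ≈ 1.2500)
X(B) = 5/4 (X(B) = 0 + 5/4 = 5/4)
c(Y, Q) = -12 + Y
1/c(153, X(P(2, 5))) = 1/(-12 + 153) = 1/141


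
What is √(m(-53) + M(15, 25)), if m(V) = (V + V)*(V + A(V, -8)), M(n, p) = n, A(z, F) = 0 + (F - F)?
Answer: √5633 ≈ 75.053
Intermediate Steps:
A(z, F) = 0 (A(z, F) = 0 + 0 = 0)
m(V) = 2*V² (m(V) = (V + V)*(V + 0) = (2*V)*V = 2*V²)
√(m(-53) + M(15, 25)) = √(2*(-53)² + 15) = √(2*2809 + 15) = √(5618 + 15) = √5633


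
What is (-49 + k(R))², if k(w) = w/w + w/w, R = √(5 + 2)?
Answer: 2209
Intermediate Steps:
R = √7 ≈ 2.6458
k(w) = 2 (k(w) = 1 + 1 = 2)
(-49 + k(R))² = (-49 + 2)² = (-47)² = 2209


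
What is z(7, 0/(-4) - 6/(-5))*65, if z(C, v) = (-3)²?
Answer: 585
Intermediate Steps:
z(C, v) = 9
z(7, 0/(-4) - 6/(-5))*65 = 9*65 = 585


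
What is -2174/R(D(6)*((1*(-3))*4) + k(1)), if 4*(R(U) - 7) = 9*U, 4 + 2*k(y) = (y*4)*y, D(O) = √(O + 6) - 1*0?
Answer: 15218/8699 + 117396*√3/8699 ≈ 25.124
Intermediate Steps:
D(O) = √(6 + O) (D(O) = √(6 + O) + 0 = √(6 + O))
k(y) = -2 + 2*y² (k(y) = -2 + ((y*4)*y)/2 = -2 + ((4*y)*y)/2 = -2 + (4*y²)/2 = -2 + 2*y²)
R(U) = 7 + 9*U/4 (R(U) = 7 + (9*U)/4 = 7 + 9*U/4)
-2174/R(D(6)*((1*(-3))*4) + k(1)) = -2174/(7 + 9*(√(6 + 6)*((1*(-3))*4) + (-2 + 2*1²))/4) = -2174/(7 + 9*(√12*(-3*4) + (-2 + 2*1))/4) = -2174/(7 + 9*((2*√3)*(-12) + (-2 + 2))/4) = -2174/(7 + 9*(-24*√3 + 0)/4) = -2174/(7 + 9*(-24*√3)/4) = -2174/(7 - 54*√3)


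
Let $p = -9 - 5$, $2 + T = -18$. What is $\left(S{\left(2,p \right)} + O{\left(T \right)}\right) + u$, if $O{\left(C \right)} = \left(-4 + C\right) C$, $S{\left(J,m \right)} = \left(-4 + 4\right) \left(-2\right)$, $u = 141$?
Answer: $621$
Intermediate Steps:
$T = -20$ ($T = -2 - 18 = -20$)
$p = -14$ ($p = -9 - 5 = -14$)
$S{\left(J,m \right)} = 0$ ($S{\left(J,m \right)} = 0 \left(-2\right) = 0$)
$O{\left(C \right)} = C \left(-4 + C\right)$
$\left(S{\left(2,p \right)} + O{\left(T \right)}\right) + u = \left(0 - 20 \left(-4 - 20\right)\right) + 141 = \left(0 - -480\right) + 141 = \left(0 + 480\right) + 141 = 480 + 141 = 621$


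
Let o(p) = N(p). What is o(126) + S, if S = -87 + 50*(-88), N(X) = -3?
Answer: -4490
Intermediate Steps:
o(p) = -3
S = -4487 (S = -87 - 4400 = -4487)
o(126) + S = -3 - 4487 = -4490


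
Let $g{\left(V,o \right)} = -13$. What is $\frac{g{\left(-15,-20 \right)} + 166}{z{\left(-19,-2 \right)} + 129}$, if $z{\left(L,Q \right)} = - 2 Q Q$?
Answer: $\frac{153}{121} \approx 1.2645$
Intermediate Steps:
$z{\left(L,Q \right)} = - 2 Q^{2}$
$\frac{g{\left(-15,-20 \right)} + 166}{z{\left(-19,-2 \right)} + 129} = \frac{-13 + 166}{- 2 \left(-2\right)^{2} + 129} = \frac{153}{\left(-2\right) 4 + 129} = \frac{153}{-8 + 129} = \frac{153}{121}$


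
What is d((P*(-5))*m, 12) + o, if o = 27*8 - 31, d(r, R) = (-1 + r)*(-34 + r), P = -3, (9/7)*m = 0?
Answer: 219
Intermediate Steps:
m = 0 (m = (7/9)*0 = 0)
o = 185 (o = 216 - 31 = 185)
d((P*(-5))*m, 12) + o = (34 + (-3*(-5)*0)**2 - 35*(-3*(-5))*0) + 185 = (34 + (15*0)**2 - 525*0) + 185 = (34 + 0**2 - 35*0) + 185 = (34 + 0 + 0) + 185 = 34 + 185 = 219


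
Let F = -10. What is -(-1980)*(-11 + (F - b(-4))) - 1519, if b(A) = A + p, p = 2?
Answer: -39139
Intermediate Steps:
b(A) = 2 + A (b(A) = A + 2 = 2 + A)
-(-1980)*(-11 + (F - b(-4))) - 1519 = -(-1980)*(-11 + (-10 - (2 - 4))) - 1519 = -(-1980)*(-11 + (-10 - 1*(-2))) - 1519 = -(-1980)*(-11 + (-10 + 2)) - 1519 = -(-1980)*(-11 - 8) - 1519 = -(-1980)*(-19) - 1519 = -165*228 - 1519 = -37620 - 1519 = -39139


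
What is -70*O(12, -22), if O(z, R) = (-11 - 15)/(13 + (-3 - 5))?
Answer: 364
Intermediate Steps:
O(z, R) = -26/5 (O(z, R) = -26/(13 - 8) = -26/5)
-70*O(12, -22) = -70*(-26/5) = 364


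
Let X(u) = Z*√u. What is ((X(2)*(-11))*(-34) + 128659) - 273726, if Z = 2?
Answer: -145067 + 748*√2 ≈ -1.4401e+5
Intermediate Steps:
X(u) = 2*√u
((X(2)*(-11))*(-34) + 128659) - 273726 = (((2*√2)*(-11))*(-34) + 128659) - 273726 = (-22*√2*(-34) + 128659) - 273726 = (748*√2 + 128659) - 273726 = (128659 + 748*√2) - 273726 = -145067 + 748*√2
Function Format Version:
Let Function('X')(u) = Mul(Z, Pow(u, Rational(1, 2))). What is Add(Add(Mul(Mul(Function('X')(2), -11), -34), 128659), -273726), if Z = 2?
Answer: Add(-145067, Mul(748, Pow(2, Rational(1, 2)))) ≈ -1.4401e+5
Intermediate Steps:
Function('X')(u) = Mul(2, Pow(u, Rational(1, 2)))
Add(Add(Mul(Mul(Function('X')(2), -11), -34), 128659), -273726) = Add(Add(Mul(Mul(Mul(2, Pow(2, Rational(1, 2))), -11), -34), 128659), -273726) = Add(Add(Mul(Mul(-22, Pow(2, Rational(1, 2))), -34), 128659), -273726) = Add(Add(Mul(748, Pow(2, Rational(1, 2))), 128659), -273726) = Add(Add(128659, Mul(748, Pow(2, Rational(1, 2)))), -273726) = Add(-145067, Mul(748, Pow(2, Rational(1, 2))))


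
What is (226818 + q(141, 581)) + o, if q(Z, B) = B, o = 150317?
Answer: 377716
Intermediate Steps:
(226818 + q(141, 581)) + o = (226818 + 581) + 150317 = 227399 + 150317 = 377716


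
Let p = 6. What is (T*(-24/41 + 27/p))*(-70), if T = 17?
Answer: -190995/41 ≈ -4658.4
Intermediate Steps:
(T*(-24/41 + 27/p))*(-70) = (17*(-24/41 + 27/6))*(-70) = (17*(-24*1/41 + 27*(⅙)))*(-70) = (17*(-24/41 + 9/2))*(-70) = (17*(321/82))*(-70) = (5457/82)*(-70) = -190995/41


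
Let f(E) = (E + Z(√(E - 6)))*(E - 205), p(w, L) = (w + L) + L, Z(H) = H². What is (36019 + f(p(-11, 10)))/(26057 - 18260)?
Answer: 33667/7797 ≈ 4.3179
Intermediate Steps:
p(w, L) = w + 2*L (p(w, L) = (L + w) + L = w + 2*L)
f(E) = (-205 + E)*(-6 + 2*E) (f(E) = (E + (√(E - 6))²)*(E - 205) = (E + (√(-6 + E))²)*(-205 + E) = (E + (-6 + E))*(-205 + E) = (-6 + 2*E)*(-205 + E) = (-205 + E)*(-6 + 2*E))
(36019 + f(p(-11, 10)))/(26057 - 18260) = (36019 + (1230 - 416*(-11 + 2*10) + 2*(-11 + 2*10)²))/(26057 - 18260) = (36019 + (1230 - 416*(-11 + 20) + 2*(-11 + 20)²))/7797 = (36019 + (1230 - 416*9 + 2*9²))*(1/7797) = (36019 + (1230 - 3744 + 2*81))*(1/7797) = (36019 + (1230 - 3744 + 162))*(1/7797) = (36019 - 2352)*(1/7797) = 33667*(1/7797) = 33667/7797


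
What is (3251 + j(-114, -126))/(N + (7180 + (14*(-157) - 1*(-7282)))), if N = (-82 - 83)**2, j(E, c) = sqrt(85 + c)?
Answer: 3251/39489 + I*sqrt(41)/39489 ≈ 0.082327 + 0.00016215*I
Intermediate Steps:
N = 27225 (N = (-165)**2 = 27225)
(3251 + j(-114, -126))/(N + (7180 + (14*(-157) - 1*(-7282)))) = (3251 + sqrt(85 - 126))/(27225 + (7180 + (14*(-157) - 1*(-7282)))) = (3251 + sqrt(-41))/(27225 + (7180 + (-2198 + 7282))) = (3251 + I*sqrt(41))/(27225 + (7180 + 5084)) = (3251 + I*sqrt(41))/(27225 + 12264) = (3251 + I*sqrt(41))/39489 = (3251 + I*sqrt(41))*(1/39489) = 3251/39489 + I*sqrt(41)/39489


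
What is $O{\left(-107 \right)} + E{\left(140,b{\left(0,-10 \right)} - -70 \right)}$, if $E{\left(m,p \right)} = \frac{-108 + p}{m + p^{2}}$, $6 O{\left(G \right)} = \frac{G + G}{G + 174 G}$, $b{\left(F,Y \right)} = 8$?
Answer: $- \frac{4763}{1633800} \approx -0.0029153$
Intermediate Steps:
$O{\left(G \right)} = \frac{1}{525}$ ($O{\left(G \right)} = \frac{\left(G + G\right) \frac{1}{G + 174 G}}{6} = \frac{2 G \frac{1}{175 G}}{6} = \frac{1}{6} \cdot \frac{2}{175} = \frac{1}{525}$)
$E{\left(m,p \right)} = \frac{-108 + p}{m + p^{2}}$
$O{\left(-107 \right)} + E{\left(140,b{\left(0,-10 \right)} - -70 \right)} = \frac{1}{525} + \frac{-108 + \left(8 - -70\right)}{140 + \left(8 - -70\right)^{2}} = \frac{1}{525} + \frac{-108 + \left(8 + 70\right)}{140 + \left(8 + 70\right)^{2}} = \frac{1}{525} + \frac{-108 + 78}{140 + 78^{2}} = \frac{1}{525} + \frac{1}{140 + 6084} \left(-30\right) = \frac{1}{525} + \frac{1}{6224} \left(-30\right) = \frac{1}{525} - \frac{15}{3112} = - \frac{4763}{1633800}$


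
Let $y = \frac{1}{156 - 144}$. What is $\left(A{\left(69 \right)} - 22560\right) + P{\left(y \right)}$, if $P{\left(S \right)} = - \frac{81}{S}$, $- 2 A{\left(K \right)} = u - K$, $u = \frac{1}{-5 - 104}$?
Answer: $- \frac{2561227}{109} \approx -23498.0$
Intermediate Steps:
$u = - \frac{1}{109}$ ($u = \frac{1}{-109} = - \frac{1}{109} \approx -0.0091743$)
$y = \frac{1}{12} \approx 0.083333$
$A{\left(K \right)} = \frac{1}{218} + \frac{K}{2}$ ($A{\left(K \right)} = - \frac{- \frac{1}{109} - K}{2} = \frac{1}{218} + \frac{K}{2}$)
$\left(A{\left(69 \right)} - 22560\right) + P{\left(y \right)} = \left(\left(\frac{1}{218} + \frac{1}{2} \cdot 69\right) - 22560\right) - 81 \frac{1}{\frac{1}{12}} = \left(\left(\frac{1}{218} + \frac{69}{2}\right) - 22560\right) - 972 = \left(\frac{3761}{109} - 22560\right) - 972 = - \frac{2455279}{109} - 972 = - \frac{2561227}{109}$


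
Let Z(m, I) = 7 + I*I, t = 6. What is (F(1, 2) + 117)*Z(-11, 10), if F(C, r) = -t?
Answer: 11877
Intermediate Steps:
Z(m, I) = 7 + I²
F(C, r) = -6 (F(C, r) = -1*6 = -6)
(F(1, 2) + 117)*Z(-11, 10) = (-6 + 117)*(7 + 10²) = 111*(7 + 100) = 111*107 = 11877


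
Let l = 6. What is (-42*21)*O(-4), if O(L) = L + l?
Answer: -1764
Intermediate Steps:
O(L) = 6 + L (O(L) = L + 6 = 6 + L)
(-42*21)*O(-4) = (-42*21)*(6 - 4) = -882*2 = -1764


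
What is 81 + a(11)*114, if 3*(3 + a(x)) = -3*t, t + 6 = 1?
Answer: 309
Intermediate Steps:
t = -5 (t = -6 + 1 = -5)
a(x) = 2 (a(x) = -3 + (-3*(-5))/3 = -3 + (⅓)*15 = -3 + 5 = 2)
81 + a(11)*114 = 81 + 2*114 = 81 + 228 = 309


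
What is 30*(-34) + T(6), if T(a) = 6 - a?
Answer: -1020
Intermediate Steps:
30*(-34) + T(6) = 30*(-34) + (6 - 1*6) = -1020 + (6 - 6) = -1020 + 0 = -1020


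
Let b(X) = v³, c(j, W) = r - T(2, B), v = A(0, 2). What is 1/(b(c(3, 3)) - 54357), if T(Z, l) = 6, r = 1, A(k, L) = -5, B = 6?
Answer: -1/54482 ≈ -1.8355e-5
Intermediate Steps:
v = -5
c(j, W) = -5 (c(j, W) = 1 - 1*6 = 1 - 6 = -5)
b(X) = -125 (b(X) = (-5)³ = -125)
1/(b(c(3, 3)) - 54357) = 1/(-125 - 54357) = 1/(-54482) = -1/54482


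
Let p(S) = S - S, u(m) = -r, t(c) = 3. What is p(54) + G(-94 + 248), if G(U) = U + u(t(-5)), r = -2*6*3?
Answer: 190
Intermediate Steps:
r = -36 (r = -12*3 = -36)
u(m) = 36 (u(m) = -1*(-36) = 36)
p(S) = 0
G(U) = 36 + U (G(U) = U + 36 = 36 + U)
p(54) + G(-94 + 248) = 0 + (36 + (-94 + 248)) = 0 + (36 + 154) = 0 + 190 = 190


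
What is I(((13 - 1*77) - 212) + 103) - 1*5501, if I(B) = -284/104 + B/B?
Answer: -143071/26 ≈ -5502.7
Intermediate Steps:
I(B) = -45/26 (I(B) = -284*1/104 + 1 = -71/26 + 1 = -45/26)
I(((13 - 1*77) - 212) + 103) - 1*5501 = -45/26 - 1*5501 = -45/26 - 5501 = -143071/26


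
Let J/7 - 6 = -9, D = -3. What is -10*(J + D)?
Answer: 240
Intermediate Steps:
J = -21 (J = 42 + 7*(-9) = 42 - 63 = -21)
-10*(J + D) = -10*(-21 - 3) = -10*(-24) = 240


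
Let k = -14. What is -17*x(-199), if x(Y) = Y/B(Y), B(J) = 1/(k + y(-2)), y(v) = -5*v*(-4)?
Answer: -182682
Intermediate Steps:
y(v) = 20*v
B(J) = -1/54 (B(J) = 1/(-14 + 20*(-2)) = 1/(-14 - 40) = 1/(-54) = -1/54)
x(Y) = -54*Y (x(Y) = Y/(-1/54) = Y*(-54) = -54*Y)
-17*x(-199) = -(-918)*(-199) = -17*10746 = -182682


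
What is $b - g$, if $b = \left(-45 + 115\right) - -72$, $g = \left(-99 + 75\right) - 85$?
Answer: $251$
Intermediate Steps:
$g = -109$ ($g = -24 - 85 = -109$)
$b = 142$ ($b = 70 + 72 = 142$)
$b - g = 142 - -109 = 142 + 109 = 251$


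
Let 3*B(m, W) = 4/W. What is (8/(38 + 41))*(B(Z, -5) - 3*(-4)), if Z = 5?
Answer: 1408/1185 ≈ 1.1882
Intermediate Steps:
B(m, W) = 4/(3*W) (B(m, W) = (4/W)/3 = 4/(3*W))
(8/(38 + 41))*(B(Z, -5) - 3*(-4)) = (8/(38 + 41))*((4/3)/(-5) - 3*(-4)) = (8/79)*((4/3)*(-1/5) + 12) = (8*(1/79))*(-4/15 + 12) = (8/79)*(176/15) = 1408/1185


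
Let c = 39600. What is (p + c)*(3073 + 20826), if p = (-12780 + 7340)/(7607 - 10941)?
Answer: 1577714472080/1667 ≈ 9.4644e+8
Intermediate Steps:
p = 2720/1667 (p = -5440/(-3334) = -5440*(-1/3334) = 2720/1667 ≈ 1.6317)
(p + c)*(3073 + 20826) = (2720/1667 + 39600)*(3073 + 20826) = (66015920/1667)*23899 = 1577714472080/1667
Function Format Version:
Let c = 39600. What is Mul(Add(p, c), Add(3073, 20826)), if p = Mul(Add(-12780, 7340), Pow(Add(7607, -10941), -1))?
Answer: Rational(1577714472080, 1667) ≈ 9.4644e+8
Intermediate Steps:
p = Rational(2720, 1667) (p = Mul(-5440, Pow(-3334, -1)) = Mul(-5440, Rational(-1, 3334)) = Rational(2720, 1667) ≈ 1.6317)
Mul(Add(p, c), Add(3073, 20826)) = Mul(Add(Rational(2720, 1667), 39600), Add(3073, 20826)) = Mul(Rational(66015920, 1667), 23899) = Rational(1577714472080, 1667)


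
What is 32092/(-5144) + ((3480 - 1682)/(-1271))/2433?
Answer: -800392907/128282358 ≈ -6.2393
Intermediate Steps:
32092/(-5144) + ((3480 - 1682)/(-1271))/2433 = 32092*(-1/5144) + (1798*(-1/1271))*(1/2433) = -8023/1286 - 58/41*1/2433 = -8023/1286 - 58/99753 = -800392907/128282358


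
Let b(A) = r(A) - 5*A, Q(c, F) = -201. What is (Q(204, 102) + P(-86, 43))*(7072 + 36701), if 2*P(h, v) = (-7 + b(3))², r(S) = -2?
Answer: 3808251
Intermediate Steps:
b(A) = -2 - 5*A
P(h, v) = 288 (P(h, v) = (-7 + (-2 - 5*3))²/2 = (-7 + (-2 - 15))²/2 = (-7 - 17)²/2 = (½)*(-24)² = (½)*576 = 288)
(Q(204, 102) + P(-86, 43))*(7072 + 36701) = (-201 + 288)*(7072 + 36701) = 87*43773 = 3808251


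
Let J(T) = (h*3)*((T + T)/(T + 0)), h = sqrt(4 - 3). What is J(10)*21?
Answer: 126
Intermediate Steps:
h = 1 (h = sqrt(1) = 1)
J(T) = 6 (J(T) = (1*3)*((T + T)/(T + 0)) = 3*((2*T)/T) = 3*2 = 6)
J(10)*21 = 6*21 = 126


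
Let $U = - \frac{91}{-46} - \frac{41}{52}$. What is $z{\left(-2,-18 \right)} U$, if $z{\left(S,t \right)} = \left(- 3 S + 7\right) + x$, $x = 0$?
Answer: $\frac{1423}{92} \approx 15.467$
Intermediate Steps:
$z{\left(S,t \right)} = 7 - 3 S$ ($z{\left(S,t \right)} = \left(- 3 S + 7\right) + 0 = \left(7 - 3 S\right) + 0 = 7 - 3 S$)
$U = \frac{1423}{1196}$ ($U = \left(-91\right) \left(- \frac{1}{46}\right) - \frac{41}{52} = \frac{91}{46} - \frac{41}{52} = \frac{1423}{1196} \approx 1.1898$)
$z{\left(-2,-18 \right)} U = \left(7 - -6\right) \frac{1423}{1196} = \left(7 + 6\right) \frac{1423}{1196} = 13 \cdot \frac{1423}{1196} = \frac{1423}{92}$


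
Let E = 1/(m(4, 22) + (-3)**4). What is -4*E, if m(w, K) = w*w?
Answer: -4/97 ≈ -0.041237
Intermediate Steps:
m(w, K) = w**2
E = 1/97 (E = 1/(4**2 + (-3)**4) = 1/(16 + 81) = 1/97 ≈ 0.010309)
-4*E = -4*1/97 = -4/97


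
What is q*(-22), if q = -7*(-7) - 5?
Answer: -968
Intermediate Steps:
q = 44 (q = 49 - 5 = 44)
q*(-22) = 44*(-22) = -968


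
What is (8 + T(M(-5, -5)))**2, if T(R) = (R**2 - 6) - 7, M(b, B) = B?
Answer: 400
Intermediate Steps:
T(R) = -13 + R**2 (T(R) = (-6 + R**2) - 7 = -13 + R**2)
(8 + T(M(-5, -5)))**2 = (8 + (-13 + (-5)**2))**2 = (8 + (-13 + 25))**2 = (8 + 12)**2 = 20**2 = 400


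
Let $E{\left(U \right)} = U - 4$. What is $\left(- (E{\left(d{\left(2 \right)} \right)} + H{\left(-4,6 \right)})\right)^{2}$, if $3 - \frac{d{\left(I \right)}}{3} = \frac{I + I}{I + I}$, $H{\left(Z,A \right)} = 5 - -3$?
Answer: $100$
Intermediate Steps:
$H{\left(Z,A \right)} = 8$ ($H{\left(Z,A \right)} = 5 + 3 = 8$)
$d{\left(I \right)} = 6$ ($d{\left(I \right)} = 9 - 3 \frac{I + I}{I + I} = 9 - 3 \frac{2 I}{2 I} = 9 - 3 \cdot 2 I \frac{1}{2 I} = 9 - 3 = 6$)
$E{\left(U \right)} = -4 + U$
$\left(- (E{\left(d{\left(2 \right)} \right)} + H{\left(-4,6 \right)})\right)^{2} = \left(- (\left(-4 + 6\right) + 8)\right)^{2} = \left(- (2 + 8)\right)^{2} = \left(\left(-1\right) 10\right)^{2} = \left(-10\right)^{2} = 100$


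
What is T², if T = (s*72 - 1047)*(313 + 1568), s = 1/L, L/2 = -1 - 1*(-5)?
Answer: 3812170340484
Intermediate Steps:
L = 8 (L = 2*(-1 - 1*(-5)) = 2*(-1 + 5) = 2*4 = 8)
s = ⅛ (s = 1/8 = ⅛ ≈ 0.12500)
T = -1952478 (T = ((⅛)*72 - 1047)*(313 + 1568) = (9 - 1047)*1881 = -1038*1881 = -1952478)
T² = (-1952478)² = 3812170340484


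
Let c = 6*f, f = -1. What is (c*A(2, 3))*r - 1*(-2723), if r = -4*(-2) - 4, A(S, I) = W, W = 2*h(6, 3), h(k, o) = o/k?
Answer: 2699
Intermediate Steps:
W = 1 (W = 2*(3/6) = 2*(3*(⅙)) = 2*(½) = 1)
c = -6 (c = 6*(-1) = -6)
A(S, I) = 1
r = 4 (r = 8 - 4 = 4)
(c*A(2, 3))*r - 1*(-2723) = -6*1*4 - 1*(-2723) = -6*4 + 2723 = -24 + 2723 = 2699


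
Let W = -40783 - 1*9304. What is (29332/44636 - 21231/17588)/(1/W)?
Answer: 5406587371475/196264492 ≈ 27547.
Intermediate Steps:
W = -50087 (W = -40783 - 9304 = -50087)
(29332/44636 - 21231/17588)/(1/W) = (29332/44636 - 21231/17588)/(1/(-50087)) = (29332*(1/44636) - 21231*1/17588)/(-1/50087) = (7333/11159 - 21231/17588)*(-50087) = -107943925/196264492*(-50087) = 5406587371475/196264492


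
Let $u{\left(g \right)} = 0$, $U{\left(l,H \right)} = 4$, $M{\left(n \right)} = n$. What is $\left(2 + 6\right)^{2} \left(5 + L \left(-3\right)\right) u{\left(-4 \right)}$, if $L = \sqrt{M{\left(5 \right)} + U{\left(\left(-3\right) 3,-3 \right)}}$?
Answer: $0$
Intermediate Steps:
$L = 3$ ($L = \sqrt{5 + 4} = \sqrt{9} = 3$)
$\left(2 + 6\right)^{2} \left(5 + L \left(-3\right)\right) u{\left(-4 \right)} = \left(2 + 6\right)^{2} \left(5 + 3 \left(-3\right)\right) 0 = 8^{2} \left(5 - 9\right) 0 = 64 \left(-4\right) 0 = \left(-256\right) 0 = 0$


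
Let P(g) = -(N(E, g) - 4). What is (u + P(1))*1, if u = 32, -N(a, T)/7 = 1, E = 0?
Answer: 43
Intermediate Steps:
N(a, T) = -7 (N(a, T) = -7*1 = -7)
P(g) = 11 (P(g) = -(-7 - 4) = -1*(-11) = 11)
(u + P(1))*1 = (32 + 11)*1 = 43*1 = 43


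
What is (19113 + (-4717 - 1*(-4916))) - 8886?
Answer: 10426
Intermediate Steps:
(19113 + (-4717 - 1*(-4916))) - 8886 = (19113 + (-4717 + 4916)) - 8886 = (19113 + 199) - 8886 = 19312 - 8886 = 10426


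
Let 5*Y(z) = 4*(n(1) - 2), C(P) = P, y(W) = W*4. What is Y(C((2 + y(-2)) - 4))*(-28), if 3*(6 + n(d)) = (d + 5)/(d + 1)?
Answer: 784/5 ≈ 156.80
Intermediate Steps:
y(W) = 4*W
n(d) = -6 + (5 + d)/(3*(1 + d)) (n(d) = -6 + ((d + 5)/(d + 1))/3 = -6 + ((5 + d)/(1 + d))/3 = -6 + (5 + d)/(3*(1 + d)))
Y(z) = -28/5 (Y(z) = (4*((-13 - 17*1)/(3*(1 + 1)) - 2))/5 = (4*((1/3)*(-13 - 17)/2 - 2))/5 = (4*((1/3)*(1/2)*(-30) - 2))/5 = (4*(-5 - 2))/5 = (4*(-7))/5 = (1/5)*(-28) = -28/5)
Y(C((2 + y(-2)) - 4))*(-28) = -28/5*(-28) = 784/5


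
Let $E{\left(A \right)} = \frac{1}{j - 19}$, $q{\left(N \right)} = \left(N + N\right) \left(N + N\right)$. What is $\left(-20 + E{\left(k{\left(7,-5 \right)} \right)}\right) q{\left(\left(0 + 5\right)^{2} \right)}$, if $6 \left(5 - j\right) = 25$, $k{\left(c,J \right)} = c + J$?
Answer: $- \frac{5465000}{109} \approx -50138.0$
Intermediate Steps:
$k{\left(c,J \right)} = J + c$
$j = \frac{5}{6}$ ($j = 5 - \frac{25}{6} = \frac{5}{6} \approx 0.83333$)
$q{\left(N \right)} = 4 N^{2}$ ($q{\left(N \right)} = 2 N 2 N = 4 N^{2}$)
$E{\left(A \right)} = - \frac{6}{109}$ ($E{\left(A \right)} = \frac{1}{\frac{5}{6} - 19} = \frac{1}{- \frac{109}{6}} = - \frac{6}{109}$)
$\left(-20 + E{\left(k{\left(7,-5 \right)} \right)}\right) q{\left(\left(0 + 5\right)^{2} \right)} = \left(-20 - \frac{6}{109}\right) 4 \left(\left(0 + 5\right)^{2}\right)^{2} = - \frac{2186 \cdot 4 \left(5^{2}\right)^{2}}{109} = - \frac{2186 \cdot 4 \cdot 25^{2}}{109} = - \frac{2186 \cdot 4 \cdot 625}{109} = \left(- \frac{2186}{109}\right) 2500 = - \frac{5465000}{109}$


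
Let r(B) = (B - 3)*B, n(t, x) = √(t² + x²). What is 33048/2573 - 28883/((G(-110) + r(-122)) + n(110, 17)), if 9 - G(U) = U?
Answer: 6663569803185/607726575356 + 28883*√12389/236193772 ≈ 10.978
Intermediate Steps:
r(B) = B*(-3 + B) (r(B) = (-3 + B)*B = B*(-3 + B))
G(U) = 9 - U
33048/2573 - 28883/((G(-110) + r(-122)) + n(110, 17)) = 33048/2573 - 28883/(((9 - 1*(-110)) - 122*(-3 - 122)) + √(110² + 17²)) = 33048*(1/2573) - 28883/(((9 + 110) - 122*(-125)) + √(12100 + 289)) = 33048/2573 - 28883/((119 + 15250) + √12389) = 33048/2573 - 28883/(15369 + √12389)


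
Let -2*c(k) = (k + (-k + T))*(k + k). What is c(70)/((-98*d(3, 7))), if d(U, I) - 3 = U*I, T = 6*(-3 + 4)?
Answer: 5/28 ≈ 0.17857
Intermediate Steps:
T = 6 (T = 6*1 = 6)
d(U, I) = 3 + I*U (d(U, I) = 3 + U*I = 3 + I*U)
c(k) = -6*k (c(k) = -(k + (-k + 6))*(k + k)/2 = -(k + (6 - k))*2*k/2 = -3*2*k = -6*k)
c(70)/((-98*d(3, 7))) = (-6*70)/((-98*(3 + 7*3))) = -420*(-1/(98*(3 + 21))) = -420/((-98*24)) = -420/(-2352) = -420*(-1/2352) = 5/28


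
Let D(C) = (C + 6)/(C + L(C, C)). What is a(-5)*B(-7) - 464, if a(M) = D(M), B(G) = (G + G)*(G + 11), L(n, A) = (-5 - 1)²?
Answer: -14440/31 ≈ -465.81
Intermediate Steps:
L(n, A) = 36 (L(n, A) = (-6)² = 36)
B(G) = 2*G*(11 + G) (B(G) = (2*G)*(11 + G) = 2*G*(11 + G))
D(C) = (6 + C)/(36 + C) (D(C) = (C + 6)/(C + 36) = (6 + C)/(36 + C))
a(M) = (6 + M)/(36 + M)
a(-5)*B(-7) - 464 = ((6 - 5)/(36 - 5))*(2*(-7)*(11 - 7)) - 464 = (1/31)*(2*(-7)*4) - 464 = ((1/31)*1)*(-56) - 464 = (1/31)*(-56) - 464 = -56/31 - 464 = -14440/31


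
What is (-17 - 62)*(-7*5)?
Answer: 2765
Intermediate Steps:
(-17 - 62)*(-7*5) = -79*(-35) = 2765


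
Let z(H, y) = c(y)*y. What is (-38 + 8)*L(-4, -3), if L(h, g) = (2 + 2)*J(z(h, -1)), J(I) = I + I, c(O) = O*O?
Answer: 240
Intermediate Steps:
c(O) = O**2
z(H, y) = y**3 (z(H, y) = y**2*y = y**3)
J(I) = 2*I
L(h, g) = -8 (L(h, g) = (2 + 2)*(2*(-1)**3) = 4*(2*(-1)) = 4*(-2) = -8)
(-38 + 8)*L(-4, -3) = (-38 + 8)*(-8) = -30*(-8) = 240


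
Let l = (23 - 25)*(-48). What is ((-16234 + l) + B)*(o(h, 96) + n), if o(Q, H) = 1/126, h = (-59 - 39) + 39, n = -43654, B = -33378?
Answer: 136178977474/63 ≈ 2.1616e+9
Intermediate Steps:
h = -59 (h = -98 + 39 = -59)
l = 96 (l = -2*(-48) = 96)
o(Q, H) = 1/126
((-16234 + l) + B)*(o(h, 96) + n) = ((-16234 + 96) - 33378)*(1/126 - 43654) = (-16138 - 33378)*(-5500403/126) = -49516*(-5500403/126) = 136178977474/63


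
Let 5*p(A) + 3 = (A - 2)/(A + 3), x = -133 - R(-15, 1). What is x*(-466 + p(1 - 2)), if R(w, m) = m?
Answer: 312823/5 ≈ 62565.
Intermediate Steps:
x = -134 (x = -133 - 1*1 = -133 - 1 = -134)
p(A) = -3/5 + (-2 + A)/(5*(3 + A)) (p(A) = -3/5 + ((A - 2)/(A + 3))/5 = -3/5 + ((-2 + A)/(3 + A))/5 = -3/5 + (-2 + A)/(5*(3 + A)))
x*(-466 + p(1 - 2)) = -134*(-466 + (-11 - 2*(1 - 2))/(5*(3 + (1 - 2)))) = -134*(-466 + (-11 - 2*(-1))/(5*(3 - 1))) = -134*(-466 + (1/5)*(-11 + 2)/2) = -134*(-466 + (1/5)*(1/2)*(-9)) = -134*(-466 - 9/10) = -134*(-4669/10) = 312823/5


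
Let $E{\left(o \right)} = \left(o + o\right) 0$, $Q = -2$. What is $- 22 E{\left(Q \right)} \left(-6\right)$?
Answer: $0$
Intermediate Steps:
$E{\left(o \right)} = 0$ ($E{\left(o \right)} = 2 o 0 = 0$)
$- 22 E{\left(Q \right)} \left(-6\right) = \left(-22\right) 0 \left(-6\right) = 0 \left(-6\right) = 0$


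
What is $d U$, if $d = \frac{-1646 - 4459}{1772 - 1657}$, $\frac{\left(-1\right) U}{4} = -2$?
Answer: $- \frac{9768}{23} \approx -424.7$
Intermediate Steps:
$U = 8$ ($U = \left(-4\right) \left(-2\right) = 8$)
$d = - \frac{1221}{23}$ ($d = - \frac{6105}{115} = \left(-6105\right) \frac{1}{115} = - \frac{1221}{23} \approx -53.087$)
$d U = \left(- \frac{1221}{23}\right) 8 = - \frac{9768}{23}$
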